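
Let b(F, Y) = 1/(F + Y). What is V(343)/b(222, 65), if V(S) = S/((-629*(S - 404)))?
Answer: 98441/38369 ≈ 2.5656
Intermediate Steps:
V(S) = S/(254116 - 629*S) (V(S) = S/((-629*(-404 + S))) = S/(254116 - 629*S))
V(343)/b(222, 65) = (-1*343/(-254116 + 629*343))/(1/(222 + 65)) = (-1*343/(-254116 + 215747))/(1/287) = (-1*343/(-38369))/(1/287) = -1*343*(-1/38369)*287 = (343/38369)*287 = 98441/38369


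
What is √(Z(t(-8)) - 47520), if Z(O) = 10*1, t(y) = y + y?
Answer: I*√47510 ≈ 217.97*I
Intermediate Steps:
t(y) = 2*y
Z(O) = 10
√(Z(t(-8)) - 47520) = √(10 - 47520) = √(-47510) = I*√47510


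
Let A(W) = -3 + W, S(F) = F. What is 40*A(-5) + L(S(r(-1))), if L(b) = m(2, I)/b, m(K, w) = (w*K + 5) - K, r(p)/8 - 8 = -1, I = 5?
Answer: -17907/56 ≈ -319.77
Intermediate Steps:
r(p) = 56 (r(p) = 64 + 8*(-1) = 64 - 8 = 56)
m(K, w) = 5 - K + K*w (m(K, w) = (K*w + 5) - K = (5 + K*w) - K = 5 - K + K*w)
L(b) = 13/b (L(b) = (5 - 1*2 + 2*5)/b = (5 - 2 + 10)/b = 13/b)
40*A(-5) + L(S(r(-1))) = 40*(-3 - 5) + 13/56 = 40*(-8) + 13*(1/56) = -320 + 13/56 = -17907/56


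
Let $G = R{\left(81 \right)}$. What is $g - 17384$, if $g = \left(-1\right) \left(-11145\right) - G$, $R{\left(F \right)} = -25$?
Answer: $-6214$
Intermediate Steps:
$G = -25$
$g = 11170$ ($g = \left(-1\right) \left(-11145\right) - -25 = 11145 + 25 = 11170$)
$g - 17384 = 11170 - 17384 = -6214$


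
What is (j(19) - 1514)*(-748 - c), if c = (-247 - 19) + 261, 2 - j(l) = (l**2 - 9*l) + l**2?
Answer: 1532809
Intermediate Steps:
j(l) = 2 - 2*l**2 + 9*l (j(l) = 2 - ((l**2 - 9*l) + l**2) = 2 - (-9*l + 2*l**2) = 2 + (-2*l**2 + 9*l) = 2 - 2*l**2 + 9*l)
c = -5 (c = -266 + 261 = -5)
(j(19) - 1514)*(-748 - c) = ((2 - 2*19**2 + 9*19) - 1514)*(-748 - 1*(-5)) = ((2 - 2*361 + 171) - 1514)*(-748 + 5) = ((2 - 722 + 171) - 1514)*(-743) = (-549 - 1514)*(-743) = -2063*(-743) = 1532809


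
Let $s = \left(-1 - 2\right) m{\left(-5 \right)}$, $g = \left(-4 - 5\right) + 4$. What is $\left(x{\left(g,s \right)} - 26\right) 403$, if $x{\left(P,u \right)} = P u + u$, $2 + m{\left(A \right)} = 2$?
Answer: $-10478$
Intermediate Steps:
$m{\left(A \right)} = 0$ ($m{\left(A \right)} = -2 + 2 = 0$)
$g = -5$ ($g = -9 + 4 = -5$)
$s = 0$ ($s = \left(-1 - 2\right) 0 = \left(-3\right) 0 = 0$)
$x{\left(P,u \right)} = u + P u$
$\left(x{\left(g,s \right)} - 26\right) 403 = \left(0 \left(1 - 5\right) - 26\right) 403 = \left(0 \left(-4\right) - 26\right) 403 = \left(0 - 26\right) 403 = \left(-26\right) 403 = -10478$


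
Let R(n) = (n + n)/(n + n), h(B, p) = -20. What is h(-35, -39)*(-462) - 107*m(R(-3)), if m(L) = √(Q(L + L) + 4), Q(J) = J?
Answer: 9240 - 107*√6 ≈ 8977.9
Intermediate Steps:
R(n) = 1 (R(n) = (2*n)/((2*n)) = (2*n)*(1/(2*n)) = 1)
m(L) = √(4 + 2*L) (m(L) = √((L + L) + 4) = √(2*L + 4) = √(4 + 2*L))
h(-35, -39)*(-462) - 107*m(R(-3)) = -20*(-462) - 107*√(4 + 2*1) = 9240 - 107*√(4 + 2) = 9240 - 107*√6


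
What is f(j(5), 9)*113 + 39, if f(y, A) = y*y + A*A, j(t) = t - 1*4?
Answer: 9305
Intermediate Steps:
j(t) = -4 + t (j(t) = t - 4 = -4 + t)
f(y, A) = A² + y² (f(y, A) = y² + A² = A² + y²)
f(j(5), 9)*113 + 39 = (9² + (-4 + 5)²)*113 + 39 = (81 + 1²)*113 + 39 = (81 + 1)*113 + 39 = 82*113 + 39 = 9266 + 39 = 9305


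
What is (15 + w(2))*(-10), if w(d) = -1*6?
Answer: -90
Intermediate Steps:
w(d) = -6
(15 + w(2))*(-10) = (15 - 6)*(-10) = 9*(-10) = -90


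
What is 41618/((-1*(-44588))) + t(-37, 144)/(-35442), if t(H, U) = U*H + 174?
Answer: 142069309/131690658 ≈ 1.0788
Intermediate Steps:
t(H, U) = 174 + H*U (t(H, U) = H*U + 174 = 174 + H*U)
41618/((-1*(-44588))) + t(-37, 144)/(-35442) = 41618/((-1*(-44588))) + (174 - 37*144)/(-35442) = 41618/44588 + (174 - 5328)*(-1/35442) = 41618*(1/44588) - 5154*(-1/35442) = 20809/22294 + 859/5907 = 142069309/131690658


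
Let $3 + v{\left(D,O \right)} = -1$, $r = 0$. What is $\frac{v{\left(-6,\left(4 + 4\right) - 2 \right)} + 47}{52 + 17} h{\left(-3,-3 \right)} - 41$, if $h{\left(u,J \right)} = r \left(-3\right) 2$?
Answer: $-41$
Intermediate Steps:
$h{\left(u,J \right)} = 0$ ($h{\left(u,J \right)} = 0 \left(-3\right) 2 = 0 \cdot 2 = 0$)
$v{\left(D,O \right)} = -4$ ($v{\left(D,O \right)} = -3 - 1 = -4$)
$\frac{v{\left(-6,\left(4 + 4\right) - 2 \right)} + 47}{52 + 17} h{\left(-3,-3 \right)} - 41 = \frac{-4 + 47}{52 + 17} \cdot 0 - 41 = \frac{43}{69} \cdot 0 - 41 = 0 - 41 = -41$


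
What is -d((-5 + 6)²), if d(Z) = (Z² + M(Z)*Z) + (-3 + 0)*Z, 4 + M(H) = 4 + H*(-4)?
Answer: 6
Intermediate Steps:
M(H) = -4*H (M(H) = -4 + (4 + H*(-4)) = -4 + (4 - 4*H) = -4*H)
d(Z) = -3*Z - 3*Z² (d(Z) = (Z² + (-4*Z)*Z) + (-3 + 0)*Z = (Z² - 4*Z²) - 3*Z = -3*Z² - 3*Z = -3*Z - 3*Z²)
-d((-5 + 6)²) = -(-3)*(-5 + 6)²*(1 + (-5 + 6)²) = -(-3)*1²*(1 + 1²) = -(-3)*(1 + 1) = -(-3)*2 = -1*(-6) = 6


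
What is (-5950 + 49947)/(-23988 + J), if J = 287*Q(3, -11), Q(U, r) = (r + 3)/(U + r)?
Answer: -43997/23701 ≈ -1.8563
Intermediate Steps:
Q(U, r) = (3 + r)/(U + r)
J = 287 (J = 287*((3 - 11)/(3 - 11)) = 287*(-8/(-8)) = 287*(-⅛*(-8)) = 287*1 = 287)
(-5950 + 49947)/(-23988 + J) = (-5950 + 49947)/(-23988 + 287) = 43997/(-23701) = 43997*(-1/23701) = -43997/23701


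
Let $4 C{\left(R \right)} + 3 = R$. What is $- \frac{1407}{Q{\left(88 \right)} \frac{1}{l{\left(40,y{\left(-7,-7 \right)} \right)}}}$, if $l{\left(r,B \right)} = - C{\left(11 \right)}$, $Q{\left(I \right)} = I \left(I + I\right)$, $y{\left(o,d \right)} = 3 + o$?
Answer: $\frac{1407}{7744} \approx 0.18169$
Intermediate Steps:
$C{\left(R \right)} = - \frac{3}{4} + \frac{R}{4}$
$Q{\left(I \right)} = 2 I^{2}$ ($Q{\left(I \right)} = I 2 I = 2 I^{2}$)
$l{\left(r,B \right)} = -2$ ($l{\left(r,B \right)} = - (- \frac{3}{4} + \frac{1}{4} \cdot 11) = - (- \frac{3}{4} + \frac{11}{4}) = \left(-1\right) 2 = -2$)
$- \frac{1407}{Q{\left(88 \right)} \frac{1}{l{\left(40,y{\left(-7,-7 \right)} \right)}}} = - \frac{1407}{2 \cdot 88^{2} \frac{1}{-2}} = - \frac{1407}{2 \cdot 7744 \left(- \frac{1}{2}\right)} = - \frac{1407}{15488 \left(- \frac{1}{2}\right)} = - \frac{1407}{-7744} = \left(-1407\right) \left(- \frac{1}{7744}\right) = \frac{1407}{7744}$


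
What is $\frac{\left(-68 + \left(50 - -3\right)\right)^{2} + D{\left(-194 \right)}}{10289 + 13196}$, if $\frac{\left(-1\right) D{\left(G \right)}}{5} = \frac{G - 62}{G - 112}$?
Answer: $\frac{6757}{718641} \approx 0.0094025$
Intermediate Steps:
$D{\left(G \right)} = - \frac{5 \left(-62 + G\right)}{-112 + G}$ ($D{\left(G \right)} = - 5 \frac{G - 62}{G - 112} = - 5 \frac{-62 + G}{-112 + G} = - \frac{5 \left(-62 + G\right)}{-112 + G}$)
$\frac{\left(-68 + \left(50 - -3\right)\right)^{2} + D{\left(-194 \right)}}{10289 + 13196} = \frac{\left(-68 + \left(50 - -3\right)\right)^{2} + \frac{5 \left(62 - -194\right)}{-112 - 194}}{10289 + 13196} = \frac{\left(-68 + \left(50 + 3\right)\right)^{2} + \frac{5 \left(62 + 194\right)}{-306}}{23485} = \left(\left(-68 + 53\right)^{2} + 5 \left(- \frac{1}{306}\right) 256\right) \frac{1}{23485} = \left(\left(-15\right)^{2} - \frac{640}{153}\right) \frac{1}{23485} = \left(225 - \frac{640}{153}\right) \frac{1}{23485} = \frac{33785}{153} \cdot \frac{1}{23485} = \frac{6757}{718641}$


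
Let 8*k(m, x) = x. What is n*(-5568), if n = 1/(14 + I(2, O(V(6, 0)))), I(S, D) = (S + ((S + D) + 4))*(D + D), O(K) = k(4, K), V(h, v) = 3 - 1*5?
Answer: -14848/27 ≈ -549.93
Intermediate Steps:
k(m, x) = x/8
V(h, v) = -2 (V(h, v) = 3 - 5 = -2)
O(K) = K/8
I(S, D) = 2*D*(4 + D + 2*S) (I(S, D) = (S + ((D + S) + 4))*(2*D) = (S + (4 + D + S))*(2*D) = (4 + D + 2*S)*(2*D) = 2*D*(4 + D + 2*S))
n = 8/81 (n = 1/(14 + 2*((⅛)*(-2))*(4 + (⅛)*(-2) + 2*2)) = 1/(14 + 2*(-¼)*(4 - ¼ + 4)) = 1/(14 + 2*(-¼)*(31/4)) = 1/(14 - 31/8) = 1/(81/8) = 8/81 ≈ 0.098765)
n*(-5568) = (8/81)*(-5568) = -14848/27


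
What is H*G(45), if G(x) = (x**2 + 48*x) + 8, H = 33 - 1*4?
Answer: 121597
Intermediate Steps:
H = 29 (H = 33 - 4 = 29)
G(x) = 8 + x**2 + 48*x
H*G(45) = 29*(8 + 45**2 + 48*45) = 29*(8 + 2025 + 2160) = 29*4193 = 121597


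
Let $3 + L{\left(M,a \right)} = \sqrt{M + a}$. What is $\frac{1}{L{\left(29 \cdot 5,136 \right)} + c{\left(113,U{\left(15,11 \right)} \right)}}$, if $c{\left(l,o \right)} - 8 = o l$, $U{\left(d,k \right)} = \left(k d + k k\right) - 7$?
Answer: $\frac{31532}{994266743} - \frac{\sqrt{281}}{994266743} \approx 3.1697 \cdot 10^{-5}$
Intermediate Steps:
$U{\left(d,k \right)} = -7 + k^{2} + d k$ ($U{\left(d,k \right)} = \left(d k + k^{2}\right) - 7 = \left(k^{2} + d k\right) - 7 = -7 + k^{2} + d k$)
$c{\left(l,o \right)} = 8 + l o$ ($c{\left(l,o \right)} = 8 + o l = 8 + l o$)
$L{\left(M,a \right)} = -3 + \sqrt{M + a}$
$\frac{1}{L{\left(29 \cdot 5,136 \right)} + c{\left(113,U{\left(15,11 \right)} \right)}} = \frac{1}{\left(-3 + \sqrt{29 \cdot 5 + 136}\right) + \left(8 + 113 \left(-7 + 11^{2} + 15 \cdot 11\right)\right)} = \frac{1}{\left(-3 + \sqrt{145 + 136}\right) + \left(8 + 113 \left(-7 + 121 + 165\right)\right)} = \frac{1}{\left(-3 + \sqrt{281}\right) + \left(8 + 113 \cdot 279\right)} = \frac{1}{\left(-3 + \sqrt{281}\right) + \left(8 + 31527\right)} = \frac{1}{\left(-3 + \sqrt{281}\right) + 31535} = \frac{1}{31532 + \sqrt{281}}$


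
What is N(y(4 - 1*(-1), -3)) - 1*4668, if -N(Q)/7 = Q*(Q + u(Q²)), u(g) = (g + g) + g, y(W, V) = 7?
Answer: -12214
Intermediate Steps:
u(g) = 3*g (u(g) = 2*g + g = 3*g)
N(Q) = -7*Q*(Q + 3*Q²)
N(y(4 - 1*(-1), -3)) - 1*4668 = 7²*(-7 - 21*7) - 1*4668 = 49*(-7 - 147) - 4668 = 49*(-154) - 4668 = -7546 - 4668 = -12214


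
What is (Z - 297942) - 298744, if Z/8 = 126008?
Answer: 411378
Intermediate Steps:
Z = 1008064 (Z = 8*126008 = 1008064)
(Z - 297942) - 298744 = (1008064 - 297942) - 298744 = 710122 - 298744 = 411378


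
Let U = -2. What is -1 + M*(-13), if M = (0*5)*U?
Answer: -1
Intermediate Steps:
M = 0 (M = (0*5)*(-2) = 0*(-2) = 0)
-1 + M*(-13) = -1 + 0*(-13) = -1 + 0 = -1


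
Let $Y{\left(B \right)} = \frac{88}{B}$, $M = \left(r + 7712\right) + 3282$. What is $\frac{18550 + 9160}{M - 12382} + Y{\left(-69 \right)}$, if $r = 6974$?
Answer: $\frac{236737}{64239} \approx 3.6853$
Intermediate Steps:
$M = 17968$ ($M = \left(6974 + 7712\right) + 3282 = 14686 + 3282 = 17968$)
$\frac{18550 + 9160}{M - 12382} + Y{\left(-69 \right)} = \frac{18550 + 9160}{17968 - 12382} + \frac{88}{-69} = \frac{27710}{5586} + 88 \left(- \frac{1}{69}\right) = 27710 \cdot \frac{1}{5586} - \frac{88}{69} = \frac{13855}{2793} - \frac{88}{69} = \frac{236737}{64239}$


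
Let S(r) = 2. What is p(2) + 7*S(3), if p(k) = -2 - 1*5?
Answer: 7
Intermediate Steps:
p(k) = -7 (p(k) = -2 - 5 = -7)
p(2) + 7*S(3) = -7 + 7*2 = -7 + 14 = 7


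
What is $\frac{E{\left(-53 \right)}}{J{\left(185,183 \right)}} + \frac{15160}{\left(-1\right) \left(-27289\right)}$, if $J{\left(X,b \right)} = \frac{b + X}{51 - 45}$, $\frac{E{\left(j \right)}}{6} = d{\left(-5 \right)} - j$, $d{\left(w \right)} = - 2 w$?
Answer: $\frac{16867583}{2510588} \approx 6.7186$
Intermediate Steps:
$E{\left(j \right)} = 60 - 6 j$ ($E{\left(j \right)} = 6 \left(\left(-2\right) \left(-5\right) - j\right) = 6 \left(10 - j\right) = 60 - 6 j$)
$J{\left(X,b \right)} = \frac{X}{6} + \frac{b}{6}$ ($J{\left(X,b \right)} = \frac{X + b}{6} = \left(X + b\right) \frac{1}{6} = \frac{X}{6} + \frac{b}{6}$)
$\frac{E{\left(-53 \right)}}{J{\left(185,183 \right)}} + \frac{15160}{\left(-1\right) \left(-27289\right)} = \frac{60 - -318}{\frac{1}{6} \cdot 185 + \frac{1}{6} \cdot 183} + \frac{15160}{\left(-1\right) \left(-27289\right)} = \frac{60 + 318}{\frac{185}{6} + \frac{61}{2}} + \frac{15160}{27289} = \frac{378}{\frac{184}{3}} + 15160 \cdot \frac{1}{27289} = 378 \cdot \frac{3}{184} + \frac{15160}{27289} = \frac{567}{92} + \frac{15160}{27289} = \frac{16867583}{2510588}$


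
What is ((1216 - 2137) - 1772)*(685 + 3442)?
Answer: -11114011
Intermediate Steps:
((1216 - 2137) - 1772)*(685 + 3442) = (-921 - 1772)*4127 = -2693*4127 = -11114011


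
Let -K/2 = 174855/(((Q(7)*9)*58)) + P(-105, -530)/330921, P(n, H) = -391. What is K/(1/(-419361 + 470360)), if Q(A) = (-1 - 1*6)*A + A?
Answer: 36437062702781/44784642 ≈ 8.1361e+5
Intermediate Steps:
Q(A) = -6*A (Q(A) = (-1 - 6)*A + A = -7*A + A = -6*A)
K = 714466219/44784642 (K = -2*(174855/(((-6*7*9)*58)) - 391/330921) = -2*(174855/((-42*9*58)) - 391*1/330921) = -2*(174855/((-378*58)) - 391/330921) = -2*(174855/(-21924) - 391/330921) = -2*(174855*(-1/21924) - 391/330921) = -2*(-58285/7308 - 391/330921) = -2*(-714466219/89569284) = 714466219/44784642 ≈ 15.953)
K/(1/(-419361 + 470360)) = 714466219/(44784642*(1/(-419361 + 470360))) = 714466219/(44784642*(1/50999)) = (714466219/44784642)*50999 = 36437062702781/44784642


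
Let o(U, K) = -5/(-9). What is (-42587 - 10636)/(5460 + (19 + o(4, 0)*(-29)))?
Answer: -479007/49166 ≈ -9.7426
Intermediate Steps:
o(U, K) = 5/9 (o(U, K) = -5*(-⅑) = 5/9)
(-42587 - 10636)/(5460 + (19 + o(4, 0)*(-29))) = (-42587 - 10636)/(5460 + (19 + (5/9)*(-29))) = -53223/(5460 + (19 - 145/9)) = -53223/(5460 + 26/9) = -53223/49166/9 = -53223*9/49166 = -479007/49166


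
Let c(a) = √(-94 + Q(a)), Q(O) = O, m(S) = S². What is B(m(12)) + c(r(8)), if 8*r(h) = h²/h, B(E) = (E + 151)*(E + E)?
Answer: 84960 + I*√93 ≈ 84960.0 + 9.6436*I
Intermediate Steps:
B(E) = 2*E*(151 + E) (B(E) = (151 + E)*(2*E) = 2*E*(151 + E))
r(h) = h/8 (r(h) = (h²/h)/8 = h/8)
c(a) = √(-94 + a)
B(m(12)) + c(r(8)) = 2*12²*(151 + 12²) + √(-94 + (⅛)*8) = 2*144*(151 + 144) + √(-94 + 1) = 2*144*295 + √(-93) = 84960 + I*√93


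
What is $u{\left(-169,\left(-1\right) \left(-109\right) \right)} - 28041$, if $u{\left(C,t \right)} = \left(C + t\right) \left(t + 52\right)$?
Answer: $-37701$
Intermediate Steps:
$u{\left(C,t \right)} = \left(52 + t\right) \left(C + t\right)$ ($u{\left(C,t \right)} = \left(C + t\right) \left(52 + t\right) = \left(52 + t\right) \left(C + t\right)$)
$u{\left(-169,\left(-1\right) \left(-109\right) \right)} - 28041 = \left(\left(\left(-1\right) \left(-109\right)\right)^{2} + 52 \left(-169\right) + 52 \left(\left(-1\right) \left(-109\right)\right) - 169 \left(\left(-1\right) \left(-109\right)\right)\right) - 28041 = \left(109^{2} - 8788 + 52 \cdot 109 - 18421\right) - 28041 = \left(11881 - 8788 + 5668 - 18421\right) - 28041 = -9660 - 28041 = -37701$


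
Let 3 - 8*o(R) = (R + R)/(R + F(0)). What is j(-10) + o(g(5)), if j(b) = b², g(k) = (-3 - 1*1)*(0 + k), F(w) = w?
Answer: 801/8 ≈ 100.13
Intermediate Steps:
g(k) = -4*k (g(k) = (-3 - 1)*k = -4*k)
o(R) = ⅛ (o(R) = 3/8 - (R + R)/(8*(R + 0)) = 3/8 - 2*R/(8*R) = 3/8 - ⅛*2 = 3/8 - ¼ = ⅛)
j(-10) + o(g(5)) = (-10)² + ⅛ = 100 + ⅛ = 801/8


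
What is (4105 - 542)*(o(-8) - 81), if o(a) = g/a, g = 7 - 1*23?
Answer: -281477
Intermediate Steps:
g = -16 (g = 7 - 23 = -16)
o(a) = -16/a
(4105 - 542)*(o(-8) - 81) = (4105 - 542)*(-16/(-8) - 81) = 3563*(-16*(-⅛) - 81) = 3563*(2 - 81) = 3563*(-79) = -281477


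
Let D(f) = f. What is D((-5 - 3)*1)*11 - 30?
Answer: -118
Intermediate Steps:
D((-5 - 3)*1)*11 - 30 = ((-5 - 3)*1)*11 - 30 = -8*1*11 - 30 = -8*11 - 30 = -88 - 30 = -118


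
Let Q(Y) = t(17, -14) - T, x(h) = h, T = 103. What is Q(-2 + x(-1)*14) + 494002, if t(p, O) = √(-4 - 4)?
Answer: 493899 + 2*I*√2 ≈ 4.939e+5 + 2.8284*I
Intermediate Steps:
t(p, O) = 2*I*√2 (t(p, O) = √(-8) = 2*I*√2)
Q(Y) = -103 + 2*I*√2 (Q(Y) = 2*I*√2 - 1*103 = 2*I*√2 - 103 = -103 + 2*I*√2)
Q(-2 + x(-1)*14) + 494002 = (-103 + 2*I*√2) + 494002 = 493899 + 2*I*√2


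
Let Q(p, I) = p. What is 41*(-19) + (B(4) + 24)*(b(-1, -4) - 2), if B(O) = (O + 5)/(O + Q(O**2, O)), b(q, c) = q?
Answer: -17047/20 ≈ -852.35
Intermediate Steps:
B(O) = (5 + O)/(O + O**2) (B(O) = (O + 5)/(O + O**2) = (5 + O)/(O + O**2))
41*(-19) + (B(4) + 24)*(b(-1, -4) - 2) = 41*(-19) + ((5 + 4)/(4*(1 + 4)) + 24)*(-1 - 2) = -779 + ((1/4)*9/5 + 24)*(-3) = -779 + ((1/4)*(1/5)*9 + 24)*(-3) = -779 + (9/20 + 24)*(-3) = -779 + (489/20)*(-3) = -779 - 1467/20 = -17047/20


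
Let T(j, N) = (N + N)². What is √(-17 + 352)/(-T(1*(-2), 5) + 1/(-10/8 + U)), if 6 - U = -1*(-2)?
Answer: -11*√335/1096 ≈ -0.18370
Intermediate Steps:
T(j, N) = 4*N² (T(j, N) = (2*N)² = 4*N²)
U = 4 (U = 6 - (-1)*(-2) = 6 - 1*2 = 6 - 2 = 4)
√(-17 + 352)/(-T(1*(-2), 5) + 1/(-10/8 + U)) = √(-17 + 352)/(-4*5² + 1/(-10/8 + 4)) = √335/(-4*25 + 1/(-10*⅛ + 4)) = √335/(-1*100 + 1/(-5/4 + 4)) = √335/(-100 + 1/(11/4)) = √335/(-100 + 4/11) = √335/(-1096/11) = √335*(-11/1096) = -11*√335/1096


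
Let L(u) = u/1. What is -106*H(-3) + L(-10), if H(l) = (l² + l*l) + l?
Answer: -1600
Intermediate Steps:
H(l) = l + 2*l² (H(l) = (l² + l²) + l = 2*l² + l = l + 2*l²)
L(u) = u (L(u) = u*1 = u)
-106*H(-3) + L(-10) = -(-318)*(1 + 2*(-3)) - 10 = -(-318)*(1 - 6) - 10 = -(-318)*(-5) - 10 = -106*15 - 10 = -1590 - 10 = -1600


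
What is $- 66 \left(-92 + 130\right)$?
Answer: $-2508$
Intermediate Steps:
$- 66 \left(-92 + 130\right) = \left(-66\right) 38 = -2508$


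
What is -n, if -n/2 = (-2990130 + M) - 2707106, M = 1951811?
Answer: -7490850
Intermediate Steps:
n = 7490850 (n = -2*((-2990130 + 1951811) - 2707106) = -2*(-1038319 - 2707106) = -2*(-3745425) = 7490850)
-n = -1*7490850 = -7490850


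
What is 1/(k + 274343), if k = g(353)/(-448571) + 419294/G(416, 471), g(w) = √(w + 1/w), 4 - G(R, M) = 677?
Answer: 1761179865197155046493261/482070113448127867788360584027 + 203170814459*√43987330/2410350567240639338941802920135 ≈ 3.6534e-6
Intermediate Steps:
G(R, M) = -673 (G(R, M) = 4 - 1*677 = 4 - 677 = -673)
k = -419294/673 - √43987330/158345563 (k = √(353 + 1/353)/(-448571) + 419294/(-673) = √(353 + 1/353)*(-1/448571) + 419294*(-1/673) = √(124610/353)*(-1/448571) - 419294/673 = (√43987330/353)*(-1/448571) - 419294/673 = -√43987330/158345563 - 419294/673 = -419294/673 - √43987330/158345563 ≈ -623.02)
1/(k + 274343) = 1/((-419294/673 - √43987330/158345563) + 274343) = 1/(184213545/673 - √43987330/158345563)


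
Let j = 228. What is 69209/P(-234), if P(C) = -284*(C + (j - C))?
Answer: -69209/64752 ≈ -1.0688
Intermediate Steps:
P(C) = -64752 (P(C) = -284*(C + (228 - C)) = -284*228 = -64752)
69209/P(-234) = 69209/(-64752) = 69209*(-1/64752) = -69209/64752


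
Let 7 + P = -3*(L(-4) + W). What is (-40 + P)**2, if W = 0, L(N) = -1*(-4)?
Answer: 3481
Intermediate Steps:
L(N) = 4
P = -19 (P = -7 - 3*(4 + 0) = -7 - 3*4 = -7 - 12 = -19)
(-40 + P)**2 = (-40 - 19)**2 = (-59)**2 = 3481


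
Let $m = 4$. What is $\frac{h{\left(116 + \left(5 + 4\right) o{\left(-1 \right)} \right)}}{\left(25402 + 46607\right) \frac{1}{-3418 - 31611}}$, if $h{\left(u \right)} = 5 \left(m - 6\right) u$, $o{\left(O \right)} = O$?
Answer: $\frac{37481030}{72009} \approx 520.5$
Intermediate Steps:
$h{\left(u \right)} = - 10 u$ ($h{\left(u \right)} = 5 \left(4 - 6\right) u = 5 \left(-2\right) u = - 10 u$)
$\frac{h{\left(116 + \left(5 + 4\right) o{\left(-1 \right)} \right)}}{\left(25402 + 46607\right) \frac{1}{-3418 - 31611}} = \frac{\left(-10\right) \left(116 + \left(5 + 4\right) \left(-1\right)\right)}{\left(25402 + 46607\right) \frac{1}{-3418 - 31611}} = \frac{\left(-10\right) \left(116 + 9 \left(-1\right)\right)}{72009 \frac{1}{-35029}} = \frac{\left(-10\right) \left(116 - 9\right)}{72009 \left(- \frac{1}{35029}\right)} = \frac{\left(-10\right) 107}{- \frac{72009}{35029}} = \left(-1070\right) \left(- \frac{35029}{72009}\right) = \frac{37481030}{72009}$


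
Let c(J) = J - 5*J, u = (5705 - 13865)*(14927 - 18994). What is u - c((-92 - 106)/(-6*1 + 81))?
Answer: 829667736/25 ≈ 3.3187e+7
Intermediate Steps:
u = 33186720 (u = -8160*(-4067) = 33186720)
c(J) = -4*J
u - c((-92 - 106)/(-6*1 + 81)) = 33186720 - (-4)*(-92 - 106)/(-6*1 + 81) = 33186720 - (-4)*(-198/(-6 + 81)) = 33186720 - (-4)*(-198/75) = 33186720 - (-4)*(-198*1/75) = 33186720 - (-4)*(-66)/25 = 33186720 - 1*264/25 = 33186720 - 264/25 = 829667736/25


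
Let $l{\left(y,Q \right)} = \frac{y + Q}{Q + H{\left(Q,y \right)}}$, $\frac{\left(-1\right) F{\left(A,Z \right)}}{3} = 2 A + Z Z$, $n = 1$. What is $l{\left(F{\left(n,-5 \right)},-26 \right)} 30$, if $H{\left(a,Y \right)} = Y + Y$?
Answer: $\frac{1605}{94} \approx 17.074$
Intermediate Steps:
$H{\left(a,Y \right)} = 2 Y$
$F{\left(A,Z \right)} = - 6 A - 3 Z^{2}$ ($F{\left(A,Z \right)} = - 3 \left(2 A + Z Z\right) = - 3 \left(2 A + Z^{2}\right) = - 3 \left(Z^{2} + 2 A\right) = - 6 A - 3 Z^{2}$)
$l{\left(y,Q \right)} = \frac{Q + y}{Q + 2 y}$ ($l{\left(y,Q \right)} = \frac{y + Q}{Q + 2 y} = \frac{Q + y}{Q + 2 y}$)
$l{\left(F{\left(n,-5 \right)},-26 \right)} 30 = \frac{-26 - \left(6 + 3 \left(-5\right)^{2}\right)}{-26 + 2 \left(\left(-6\right) 1 - 3 \left(-5\right)^{2}\right)} 30 = \frac{-26 - 81}{-26 + 2 \left(-6 - 75\right)} 30 = \frac{-26 - 81}{-26 + 2 \left(-81\right)} 30 = \frac{1}{-26 - 162} \left(-107\right) 30 = \frac{1}{-188} \left(-107\right) 30 = \left(- \frac{1}{188}\right) \left(-107\right) 30 = \frac{107}{188} \cdot 30 = \frac{1605}{94}$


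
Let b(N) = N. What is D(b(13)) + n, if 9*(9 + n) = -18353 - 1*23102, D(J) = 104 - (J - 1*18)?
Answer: -40555/9 ≈ -4506.1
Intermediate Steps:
D(J) = 122 - J (D(J) = 104 - (J - 18) = 104 - (-18 + J) = 104 + (18 - J) = 122 - J)
n = -41536/9 (n = -9 + (-18353 - 1*23102)/9 = -9 + (-18353 - 23102)/9 = -9 + (⅑)*(-41455) = -9 - 41455/9 = -41536/9 ≈ -4615.1)
D(b(13)) + n = (122 - 1*13) - 41536/9 = (122 - 13) - 41536/9 = 109 - 41536/9 = -40555/9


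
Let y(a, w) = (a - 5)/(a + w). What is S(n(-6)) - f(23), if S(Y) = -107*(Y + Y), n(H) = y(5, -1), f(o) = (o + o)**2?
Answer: -2116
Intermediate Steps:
f(o) = 4*o**2 (f(o) = (2*o)**2 = 4*o**2)
y(a, w) = (-5 + a)/(a + w)
n(H) = 0 (n(H) = (-5 + 5)/(5 - 1) = 0/4 = (1/4)*0 = 0)
S(Y) = -214*Y
S(n(-6)) - f(23) = -214*0 - 4*23**2 = 0 - 4*529 = 0 - 1*2116 = 0 - 2116 = -2116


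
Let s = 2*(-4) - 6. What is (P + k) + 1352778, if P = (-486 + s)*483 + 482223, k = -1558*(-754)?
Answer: 2768233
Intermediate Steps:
s = -14 (s = -8 - 6 = -14)
k = 1174732
P = 240723 (P = (-486 - 14)*483 + 482223 = -500*483 + 482223 = -241500 + 482223 = 240723)
(P + k) + 1352778 = (240723 + 1174732) + 1352778 = 1415455 + 1352778 = 2768233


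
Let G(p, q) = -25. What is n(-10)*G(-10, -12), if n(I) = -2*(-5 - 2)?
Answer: -350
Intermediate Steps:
n(I) = 14 (n(I) = -2*(-7) = 14)
n(-10)*G(-10, -12) = 14*(-25) = -350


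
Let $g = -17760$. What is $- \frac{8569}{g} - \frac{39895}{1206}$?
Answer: $- \frac{116366831}{3569760} \approx -32.598$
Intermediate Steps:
$- \frac{8569}{g} - \frac{39895}{1206} = - \frac{8569}{-17760} - \frac{39895}{1206} = \left(-8569\right) \left(- \frac{1}{17760}\right) - \frac{39895}{1206} = \frac{8569}{17760} - \frac{39895}{1206} = - \frac{116366831}{3569760}$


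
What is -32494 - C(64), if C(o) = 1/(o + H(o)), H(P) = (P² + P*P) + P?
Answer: -270350081/8320 ≈ -32494.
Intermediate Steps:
H(P) = P + 2*P² (H(P) = (P² + P²) + P = 2*P² + P = P + 2*P²)
C(o) = 1/(o + o*(1 + 2*o))
-32494 - C(64) = -32494 - 1/(2*64*(1 + 64)) = -32494 - 1/(2*64*65) = -32494 - 1*1/8320 = -32494 - 1/8320 = -270350081/8320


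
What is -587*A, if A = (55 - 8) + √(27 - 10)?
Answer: -27589 - 587*√17 ≈ -30009.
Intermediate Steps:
A = 47 + √17 ≈ 51.123
-587*A = -587*(47 + √17) = -27589 - 587*√17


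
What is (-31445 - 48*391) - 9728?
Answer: -59941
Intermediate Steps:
(-31445 - 48*391) - 9728 = (-31445 - 18768) - 9728 = -50213 - 9728 = -59941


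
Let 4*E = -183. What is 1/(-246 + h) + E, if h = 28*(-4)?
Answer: -32759/716 ≈ -45.753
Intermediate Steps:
E = -183/4 (E = (¼)*(-183) = -183/4 ≈ -45.750)
h = -112
1/(-246 + h) + E = 1/(-246 - 112) - 183/4 = 1/(-358) - 183/4 = -1/358 - 183/4 = -32759/716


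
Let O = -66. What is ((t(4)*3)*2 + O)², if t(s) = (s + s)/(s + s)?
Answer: 3600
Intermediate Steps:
t(s) = 1 (t(s) = (2*s)/((2*s)) = (2*s)*(1/(2*s)) = 1)
((t(4)*3)*2 + O)² = ((1*3)*2 - 66)² = (3*2 - 66)² = (6 - 66)² = (-60)² = 3600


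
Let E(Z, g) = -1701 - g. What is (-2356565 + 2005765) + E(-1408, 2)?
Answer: -352503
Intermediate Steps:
(-2356565 + 2005765) + E(-1408, 2) = (-2356565 + 2005765) + (-1701 - 1*2) = -350800 + (-1701 - 2) = -350800 - 1703 = -352503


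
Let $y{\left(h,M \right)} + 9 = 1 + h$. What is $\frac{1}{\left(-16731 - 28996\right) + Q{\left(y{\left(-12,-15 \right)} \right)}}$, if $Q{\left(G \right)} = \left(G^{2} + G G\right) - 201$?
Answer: $- \frac{1}{45128} \approx -2.2159 \cdot 10^{-5}$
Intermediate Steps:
$y{\left(h,M \right)} = -8 + h$ ($y{\left(h,M \right)} = -9 + \left(1 + h\right) = -8 + h$)
$Q{\left(G \right)} = -201 + 2 G^{2}$ ($Q{\left(G \right)} = \left(G^{2} + G^{2}\right) - 201 = 2 G^{2} - 201 = -201 + 2 G^{2}$)
$\frac{1}{\left(-16731 - 28996\right) + Q{\left(y{\left(-12,-15 \right)} \right)}} = \frac{1}{\left(-16731 - 28996\right) - \left(201 - 2 \left(-8 - 12\right)^{2}\right)} = \frac{1}{\left(-16731 - 28996\right) - \left(201 - 2 \left(-20\right)^{2}\right)} = \frac{1}{-45727 + \left(-201 + 2 \cdot 400\right)} = \frac{1}{-45727 + \left(-201 + 800\right)} = \frac{1}{-45727 + 599} = \frac{1}{-45128} = - \frac{1}{45128}$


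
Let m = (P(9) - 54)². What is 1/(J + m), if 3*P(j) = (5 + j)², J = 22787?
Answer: 9/206239 ≈ 4.3639e-5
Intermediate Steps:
P(j) = (5 + j)²/3
m = 1156/9 (m = ((5 + 9)²/3 - 54)² = ((⅓)*14² - 54)² = ((⅓)*196 - 54)² = (196/3 - 54)² = (34/3)² = 1156/9 ≈ 128.44)
1/(J + m) = 1/(22787 + 1156/9) = 1/(206239/9) = 9/206239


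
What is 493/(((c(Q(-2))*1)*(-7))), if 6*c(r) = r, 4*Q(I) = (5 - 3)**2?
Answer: -2958/7 ≈ -422.57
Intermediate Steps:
Q(I) = 1 (Q(I) = (5 - 3)**2/4 = (1/4)*2**2 = (1/4)*4 = 1)
c(r) = r/6
493/(((c(Q(-2))*1)*(-7))) = 493/(((((1/6)*1)*1)*(-7))) = 493/((((1/6)*1)*(-7))) = 493/(((1/6)*(-7))) = 493/(-7/6) = 493*(-6/7) = -2958/7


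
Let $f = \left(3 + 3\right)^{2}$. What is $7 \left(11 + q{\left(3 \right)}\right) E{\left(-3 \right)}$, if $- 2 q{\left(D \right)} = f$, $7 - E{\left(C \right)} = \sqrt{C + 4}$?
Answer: $-294$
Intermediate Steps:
$E{\left(C \right)} = 7 - \sqrt{4 + C}$ ($E{\left(C \right)} = 7 - \sqrt{C + 4} = 7 - \sqrt{4 + C}$)
$f = 36$ ($f = 6^{2} = 36$)
$q{\left(D \right)} = -18$ ($q{\left(D \right)} = \left(- \frac{1}{2}\right) 36 = -18$)
$7 \left(11 + q{\left(3 \right)}\right) E{\left(-3 \right)} = 7 \left(11 - 18\right) \left(7 - \sqrt{4 - 3}\right) = 7 \left(-7\right) \left(7 - \sqrt{1}\right) = - 49 \left(7 - 1\right) = \left(-49\right) 6 = -294$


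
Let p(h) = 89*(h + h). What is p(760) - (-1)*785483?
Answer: 920763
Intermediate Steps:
p(h) = 178*h (p(h) = 89*(2*h) = 178*h)
p(760) - (-1)*785483 = 178*760 - (-1)*785483 = 135280 - 1*(-785483) = 135280 + 785483 = 920763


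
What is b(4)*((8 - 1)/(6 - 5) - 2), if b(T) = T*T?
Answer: 80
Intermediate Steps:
b(T) = T**2
b(4)*((8 - 1)/(6 - 5) - 2) = 4**2*((8 - 1)/(6 - 5) - 2) = 16*(7/1 - 2) = 16*(7*1 - 2) = 16*(7 - 2) = 16*5 = 80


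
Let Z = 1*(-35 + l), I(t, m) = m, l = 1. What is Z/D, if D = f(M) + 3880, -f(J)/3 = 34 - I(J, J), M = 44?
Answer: -1/115 ≈ -0.0086956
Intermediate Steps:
f(J) = -102 + 3*J (f(J) = -3*(34 - J) = -102 + 3*J)
D = 3910 (D = (-102 + 3*44) + 3880 = (-102 + 132) + 3880 = 30 + 3880 = 3910)
Z = -34 (Z = 1*(-35 + 1) = 1*(-34) = -34)
Z/D = -34/3910 = -34*1/3910 = -1/115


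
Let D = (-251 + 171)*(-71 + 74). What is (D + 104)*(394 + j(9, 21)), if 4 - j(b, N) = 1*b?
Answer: -52904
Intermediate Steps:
j(b, N) = 4 - b
D = -240 (D = -80*3 = -240)
(D + 104)*(394 + j(9, 21)) = (-240 + 104)*(394 + (4 - 1*9)) = -136*(394 + (4 - 9)) = -136*(394 - 5) = -136*389 = -52904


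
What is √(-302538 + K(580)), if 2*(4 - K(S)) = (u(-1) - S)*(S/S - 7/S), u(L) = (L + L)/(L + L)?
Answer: I*√101676225170/580 ≈ 549.77*I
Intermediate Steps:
u(L) = 1 (u(L) = (2*L)/((2*L)) = (2*L)*(1/(2*L)) = 1)
K(S) = 4 - (1 - S)*(1 - 7/S)/2 (K(S) = 4 - (1 - S)*(S/S - 7/S)/2 = 4 - (1 - S)*(1 - 7/S)/2)
√(-302538 + K(580)) = √(-302538 + (½)*(7 + 580²)/580) = √(-302538 + (½)*(1/580)*(7 + 336400)) = √(-302538 + (½)*(1/580)*336407) = √(-302538 + 336407/1160) = √(-350607673/1160) = I*√101676225170/580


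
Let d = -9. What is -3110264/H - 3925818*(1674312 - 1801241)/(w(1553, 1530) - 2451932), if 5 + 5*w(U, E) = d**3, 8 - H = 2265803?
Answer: -313621768993746163/1543307745735 ≈ -2.0321e+5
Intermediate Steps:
H = -2265795 (H = 8 - 1*2265803 = 8 - 2265803 = -2265795)
w(U, E) = -734/5 (w(U, E) = -1 + (1/5)*(-9)**3 = -1 + (1/5)*(-729) = -1 - 729/5 = -734/5)
-3110264/H - 3925818*(1674312 - 1801241)/(w(1553, 1530) - 2451932) = -3110264/(-2265795) - 3925818*(1674312 - 1801241)/(-734/5 - 2451932) = -3110264*(-1/2265795) - 3925818/((-12260394/5/(-126929))) = 3110264/2265795 - 3925818/((-12260394/5*(-1/126929))) = 3110264/2265795 - 3925818/12260394/634645 = 3110264/2265795 - 3925818*634645/12260394 = 3110264/2265795 - 138416709145/681133 = -313621768993746163/1543307745735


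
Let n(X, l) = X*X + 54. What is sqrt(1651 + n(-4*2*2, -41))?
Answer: sqrt(1961) ≈ 44.283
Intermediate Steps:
n(X, l) = 54 + X**2 (n(X, l) = X**2 + 54 = 54 + X**2)
sqrt(1651 + n(-4*2*2, -41)) = sqrt(1651 + (54 + (-4*2*2)**2)) = sqrt(1651 + (54 + (-8*2)**2)) = sqrt(1651 + (54 + (-16)**2)) = sqrt(1651 + (54 + 256)) = sqrt(1651 + 310) = sqrt(1961)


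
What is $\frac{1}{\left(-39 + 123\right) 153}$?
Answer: $\frac{1}{12852} \approx 7.7809 \cdot 10^{-5}$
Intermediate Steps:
$\frac{1}{\left(-39 + 123\right) 153} = \frac{1}{84 \cdot 153} = \frac{1}{12852}$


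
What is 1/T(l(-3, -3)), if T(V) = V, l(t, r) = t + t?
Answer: -1/6 ≈ -0.16667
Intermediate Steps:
l(t, r) = 2*t
1/T(l(-3, -3)) = 1/(2*(-3)) = 1/(-6) = -1/6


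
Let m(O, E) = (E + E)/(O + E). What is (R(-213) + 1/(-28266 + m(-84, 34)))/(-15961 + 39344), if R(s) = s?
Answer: -150523717/16524391972 ≈ -0.0091092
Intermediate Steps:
m(O, E) = 2*E/(E + O) (m(O, E) = (2*E)/(E + O) = 2*E/(E + O))
(R(-213) + 1/(-28266 + m(-84, 34)))/(-15961 + 39344) = (-213 + 1/(-28266 + 2*34/(34 - 84)))/(-15961 + 39344) = (-213 + 1/(-28266 + 2*34/(-50)))/23383 = (-213 + 1/(-28266 + 2*34*(-1/50)))*(1/23383) = (-213 + 1/(-28266 - 34/25))*(1/23383) = (-213 + 1/(-706684/25))*(1/23383) = (-213 - 25/706684)*(1/23383) = -150523717/706684*1/23383 = -150523717/16524391972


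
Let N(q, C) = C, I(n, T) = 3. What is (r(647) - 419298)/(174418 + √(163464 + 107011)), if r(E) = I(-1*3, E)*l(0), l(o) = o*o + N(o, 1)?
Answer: -24377531770/10140456083 + 698825*√10819/10140456083 ≈ -2.3968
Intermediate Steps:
l(o) = 1 + o² (l(o) = o*o + 1 = o² + 1 = 1 + o²)
r(E) = 3 (r(E) = 3*(1 + 0²) = 3*(1 + 0) = 3*1 = 3)
(r(647) - 419298)/(174418 + √(163464 + 107011)) = (3 - 419298)/(174418 + √(163464 + 107011)) = -419295/(174418 + √270475) = -419295/(174418 + 5*√10819)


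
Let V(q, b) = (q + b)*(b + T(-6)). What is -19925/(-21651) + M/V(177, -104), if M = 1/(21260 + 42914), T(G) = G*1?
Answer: 10267695586849/11157133130220 ≈ 0.92028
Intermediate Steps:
T(G) = G
M = 1/64174 ≈ 1.5583e-5
V(q, b) = (-6 + b)*(b + q) (V(q, b) = (q + b)*(b - 6) = (b + q)*(-6 + b) = (-6 + b)*(b + q))
-19925/(-21651) + M/V(177, -104) = -19925/(-21651) + 1/(64174*((-104)² - 6*(-104) - 6*177 - 104*177)) = -19925*(-1/21651) + 1/(64174*(10816 + 624 - 1062 - 18408)) = 19925/21651 + (1/64174)/(-8030) = 19925/21651 + (1/64174)*(-1/8030) = 19925/21651 - 1/515317220 = 10267695586849/11157133130220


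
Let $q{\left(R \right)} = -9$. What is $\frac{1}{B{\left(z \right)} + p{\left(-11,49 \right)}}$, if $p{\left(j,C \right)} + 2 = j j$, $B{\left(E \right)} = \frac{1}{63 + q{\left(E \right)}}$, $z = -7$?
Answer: $\frac{54}{6427} \approx 0.008402$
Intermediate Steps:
$B{\left(E \right)} = \frac{1}{54}$ ($B{\left(E \right)} = \frac{1}{63 - 9} = \frac{1}{54}$)
$p{\left(j,C \right)} = -2 + j^{2}$ ($p{\left(j,C \right)} = -2 + j j = -2 + j^{2}$)
$\frac{1}{B{\left(z \right)} + p{\left(-11,49 \right)}} = \frac{1}{\frac{1}{54} - \left(2 - \left(-11\right)^{2}\right)} = \frac{1}{\frac{1}{54} + \left(-2 + 121\right)} = \frac{1}{\frac{1}{54} + 119} = \frac{1}{\frac{6427}{54}} = \frac{54}{6427}$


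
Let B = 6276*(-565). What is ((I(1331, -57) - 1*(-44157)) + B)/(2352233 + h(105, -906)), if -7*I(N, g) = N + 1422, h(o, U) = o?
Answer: -12257617/8233183 ≈ -1.4888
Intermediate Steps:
B = -3545940
I(N, g) = -1422/7 - N/7 (I(N, g) = -(N + 1422)/7 = -(1422 + N)/7 = -1422/7 - N/7)
((I(1331, -57) - 1*(-44157)) + B)/(2352233 + h(105, -906)) = (((-1422/7 - ⅐*1331) - 1*(-44157)) - 3545940)/(2352233 + 105) = (((-1422/7 - 1331/7) + 44157) - 3545940)/2352338 = ((-2753/7 + 44157) - 3545940)*(1/2352338) = (306346/7 - 3545940)*(1/2352338) = -24515234/7*1/2352338 = -12257617/8233183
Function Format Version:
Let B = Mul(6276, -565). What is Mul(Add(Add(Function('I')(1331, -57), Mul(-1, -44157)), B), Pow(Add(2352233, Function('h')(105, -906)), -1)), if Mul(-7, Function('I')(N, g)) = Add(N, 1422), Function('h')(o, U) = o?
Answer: Rational(-12257617, 8233183) ≈ -1.4888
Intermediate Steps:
B = -3545940
Function('I')(N, g) = Add(Rational(-1422, 7), Mul(Rational(-1, 7), N)) (Function('I')(N, g) = Mul(Rational(-1, 7), Add(N, 1422)) = Mul(Rational(-1, 7), Add(1422, N)) = Add(Rational(-1422, 7), Mul(Rational(-1, 7), N)))
Mul(Add(Add(Function('I')(1331, -57), Mul(-1, -44157)), B), Pow(Add(2352233, Function('h')(105, -906)), -1)) = Mul(Add(Add(Add(Rational(-1422, 7), Mul(Rational(-1, 7), 1331)), Mul(-1, -44157)), -3545940), Pow(Add(2352233, 105), -1)) = Mul(Add(Add(Add(Rational(-1422, 7), Rational(-1331, 7)), 44157), -3545940), Pow(2352338, -1)) = Mul(Add(Add(Rational(-2753, 7), 44157), -3545940), Rational(1, 2352338)) = Mul(Add(Rational(306346, 7), -3545940), Rational(1, 2352338)) = Mul(Rational(-24515234, 7), Rational(1, 2352338)) = Rational(-12257617, 8233183)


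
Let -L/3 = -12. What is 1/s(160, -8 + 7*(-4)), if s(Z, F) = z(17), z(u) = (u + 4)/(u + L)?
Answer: 53/21 ≈ 2.5238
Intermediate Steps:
L = 36 (L = -3*(-12) = 36)
z(u) = (4 + u)/(36 + u) (z(u) = (u + 4)/(u + 36) = (4 + u)/(36 + u))
s(Z, F) = 21/53 (s(Z, F) = (4 + 17)/(36 + 17) = 21/53)
1/s(160, -8 + 7*(-4)) = 1/(21/53) = 53/21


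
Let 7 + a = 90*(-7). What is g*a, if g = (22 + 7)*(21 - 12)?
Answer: -166257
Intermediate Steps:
g = 261 (g = 29*9 = 261)
a = -637 (a = -7 + 90*(-7) = -7 - 630 = -637)
g*a = 261*(-637) = -166257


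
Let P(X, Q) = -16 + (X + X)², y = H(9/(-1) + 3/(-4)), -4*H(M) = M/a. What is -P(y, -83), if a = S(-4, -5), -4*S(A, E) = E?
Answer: 79/100 ≈ 0.79000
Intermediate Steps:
S(A, E) = -E/4
a = 5/4 (a = -¼*(-5) = 5/4 ≈ 1.2500)
H(M) = -M/5 (H(M) = -M/(4*5/4) = -M*4/(4*5) = -M/5)
y = 39/20 (y = -(9/(-1) + 3/(-4))/5 = -(9*(-1) + 3*(-¼))/5 = -(-9 - ¾)/5 = -⅕*(-39/4) = 39/20 ≈ 1.9500)
P(X, Q) = -16 + 4*X² (P(X, Q) = -16 + (2*X)² = -16 + 4*X²)
-P(y, -83) = -(-16 + 4*(39/20)²) = -(-16 + 4*(1521/400)) = -(-16 + 1521/100) = -1*(-79/100) = 79/100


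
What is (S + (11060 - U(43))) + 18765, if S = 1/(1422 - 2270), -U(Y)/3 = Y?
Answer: 25400991/848 ≈ 29954.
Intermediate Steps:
U(Y) = -3*Y
S = -1/848 (S = 1/(-848) = -1/848 ≈ -0.0011792)
(S + (11060 - U(43))) + 18765 = (-1/848 + (11060 - (-3)*43)) + 18765 = (-1/848 + (11060 - 1*(-129))) + 18765 = (-1/848 + (11060 + 129)) + 18765 = (-1/848 + 11189) + 18765 = 9488271/848 + 18765 = 25400991/848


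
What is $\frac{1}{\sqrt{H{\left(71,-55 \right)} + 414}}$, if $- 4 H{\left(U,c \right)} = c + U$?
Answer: $\frac{\sqrt{410}}{410} \approx 0.049387$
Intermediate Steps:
$H{\left(U,c \right)} = - \frac{U}{4} - \frac{c}{4}$ ($H{\left(U,c \right)} = - \frac{c + U}{4} = - \frac{U + c}{4} = - \frac{U}{4} - \frac{c}{4}$)
$\frac{1}{\sqrt{H{\left(71,-55 \right)} + 414}} = \frac{1}{\sqrt{\left(\left(- \frac{1}{4}\right) 71 - - \frac{55}{4}\right) + 414}} = \frac{1}{\sqrt{\left(- \frac{71}{4} + \frac{55}{4}\right) + 414}} = \frac{1}{\sqrt{-4 + 414}} = \frac{1}{\sqrt{410}} = \frac{\sqrt{410}}{410}$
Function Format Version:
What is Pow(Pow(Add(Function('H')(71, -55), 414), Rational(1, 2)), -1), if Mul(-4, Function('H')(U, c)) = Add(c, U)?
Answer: Mul(Rational(1, 410), Pow(410, Rational(1, 2))) ≈ 0.049387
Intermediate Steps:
Function('H')(U, c) = Add(Mul(Rational(-1, 4), U), Mul(Rational(-1, 4), c)) (Function('H')(U, c) = Mul(Rational(-1, 4), Add(c, U)) = Mul(Rational(-1, 4), Add(U, c)) = Add(Mul(Rational(-1, 4), U), Mul(Rational(-1, 4), c)))
Pow(Pow(Add(Function('H')(71, -55), 414), Rational(1, 2)), -1) = Pow(Pow(Add(Add(Mul(Rational(-1, 4), 71), Mul(Rational(-1, 4), -55)), 414), Rational(1, 2)), -1) = Pow(Pow(Add(Add(Rational(-71, 4), Rational(55, 4)), 414), Rational(1, 2)), -1) = Pow(Pow(Add(-4, 414), Rational(1, 2)), -1) = Pow(Pow(410, Rational(1, 2)), -1) = Mul(Rational(1, 410), Pow(410, Rational(1, 2)))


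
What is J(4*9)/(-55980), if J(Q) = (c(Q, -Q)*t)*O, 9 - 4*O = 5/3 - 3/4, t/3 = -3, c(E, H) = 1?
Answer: 97/298560 ≈ 0.00032489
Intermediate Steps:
t = -9 (t = 3*(-3) = -9)
O = 97/48 (O = 9/4 - (5/3 - 3/4)/4 = 9/4 - 1/4*11/12 = 9/4 - 11/48 = 97/48 ≈ 2.0208)
J(Q) = -291/16 (J(Q) = (1*(-9))*(97/48) = -9*97/48 = -291/16)
J(4*9)/(-55980) = -291/16/(-55980) = -291/16*(-1/55980) = 97/298560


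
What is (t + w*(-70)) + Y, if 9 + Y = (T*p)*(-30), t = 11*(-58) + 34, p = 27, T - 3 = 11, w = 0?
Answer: -11953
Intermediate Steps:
T = 14 (T = 3 + 11 = 14)
t = -604 (t = -638 + 34 = -604)
Y = -11349 (Y = -9 + (14*27)*(-30) = -9 + 378*(-30) = -9 - 11340 = -11349)
(t + w*(-70)) + Y = (-604 + 0*(-70)) - 11349 = (-604 + 0) - 11349 = -604 - 11349 = -11953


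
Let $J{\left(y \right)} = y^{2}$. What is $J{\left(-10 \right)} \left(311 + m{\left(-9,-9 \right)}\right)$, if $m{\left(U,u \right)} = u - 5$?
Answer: $29700$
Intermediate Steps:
$m{\left(U,u \right)} = -5 + u$ ($m{\left(U,u \right)} = u - 5 = -5 + u$)
$J{\left(-10 \right)} \left(311 + m{\left(-9,-9 \right)}\right) = \left(-10\right)^{2} \left(311 - 14\right) = 100 \left(311 - 14\right) = 100 \cdot 297 = 29700$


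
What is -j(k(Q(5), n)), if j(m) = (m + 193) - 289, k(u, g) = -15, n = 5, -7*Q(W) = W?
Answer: 111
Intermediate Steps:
Q(W) = -W/7
j(m) = -96 + m (j(m) = (193 + m) - 289 = -96 + m)
-j(k(Q(5), n)) = -(-96 - 15) = -1*(-111) = 111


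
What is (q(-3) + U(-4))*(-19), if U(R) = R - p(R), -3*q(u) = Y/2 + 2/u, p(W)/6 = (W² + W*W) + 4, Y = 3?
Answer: 75335/18 ≈ 4185.3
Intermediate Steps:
p(W) = 24 + 12*W² (p(W) = 6*((W² + W*W) + 4) = 6*((W² + W²) + 4) = 6*(2*W² + 4) = 6*(4 + 2*W²) = 24 + 12*W²)
q(u) = -½ - 2/(3*u) (q(u) = -(3/2 + 2/u)/3 = -½ - 2/(3*u))
U(R) = -24 + R - 12*R² (U(R) = R - (24 + 12*R²) = R + (-24 - 12*R²) = -24 + R - 12*R²)
(q(-3) + U(-4))*(-19) = ((⅙)*(-4 - 3*(-3))/(-3) + (-24 - 4 - 12*(-4)²))*(-19) = ((⅙)*(-⅓)*(-4 + 9) + (-24 - 4 - 12*16))*(-19) = ((⅙)*(-⅓)*5 + (-24 - 4 - 192))*(-19) = (-5/18 - 220)*(-19) = -3965/18*(-19) = 75335/18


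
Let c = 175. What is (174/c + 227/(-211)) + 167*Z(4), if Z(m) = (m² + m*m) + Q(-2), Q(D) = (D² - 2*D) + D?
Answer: 234323039/36925 ≈ 6345.9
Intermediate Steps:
Q(D) = D² - D
Z(m) = 6 + 2*m² (Z(m) = (m² + m*m) - 2*(-1 - 2) = (m² + m²) - 2*(-3) = 2*m² + 6 = 6 + 2*m²)
(174/c + 227/(-211)) + 167*Z(4) = (174/175 + 227/(-211)) + 167*(6 + 2*4²) = (174*(1/175) + 227*(-1/211)) + 167*(6 + 2*16) = (174/175 - 227/211) + 167*(6 + 32) = -3011/36925 + 167*38 = -3011/36925 + 6346 = 234323039/36925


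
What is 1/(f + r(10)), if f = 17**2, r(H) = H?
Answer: 1/299 ≈ 0.0033445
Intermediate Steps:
f = 289
1/(f + r(10)) = 1/(289 + 10) = 1/299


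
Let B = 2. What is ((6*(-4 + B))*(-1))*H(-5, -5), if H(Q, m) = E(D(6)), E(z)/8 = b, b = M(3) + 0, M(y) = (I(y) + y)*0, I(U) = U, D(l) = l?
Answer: 0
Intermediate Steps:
M(y) = 0 (M(y) = (y + y)*0 = (2*y)*0 = 0)
b = 0 (b = 0 + 0 = 0)
E(z) = 0 (E(z) = 8*0 = 0)
H(Q, m) = 0
((6*(-4 + B))*(-1))*H(-5, -5) = ((6*(-4 + 2))*(-1))*0 = ((6*(-2))*(-1))*0 = -12*(-1)*0 = 12*0 = 0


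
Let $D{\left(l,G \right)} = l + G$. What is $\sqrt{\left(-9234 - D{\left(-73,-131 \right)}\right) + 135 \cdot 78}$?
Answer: $10 \sqrt{15} \approx 38.73$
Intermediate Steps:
$D{\left(l,G \right)} = G + l$
$\sqrt{\left(-9234 - D{\left(-73,-131 \right)}\right) + 135 \cdot 78} = \sqrt{\left(-9234 - \left(-131 - 73\right)\right) + 135 \cdot 78} = \sqrt{\left(-9234 - -204\right) + 10530} = \sqrt{\left(-9234 + 204\right) + 10530} = \sqrt{-9030 + 10530} = \sqrt{1500} = 10 \sqrt{15}$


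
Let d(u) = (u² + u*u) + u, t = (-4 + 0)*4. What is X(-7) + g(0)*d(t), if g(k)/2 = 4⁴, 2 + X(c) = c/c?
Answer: 253951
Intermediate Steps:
t = -16 (t = -4*4 = -16)
d(u) = u + 2*u² (d(u) = (u² + u²) + u = 2*u² + u = u + 2*u²)
X(c) = -1 (X(c) = -2 + c/c = -2 + 1 = -1)
g(k) = 512 (g(k) = 2*4⁴ = 2*256 = 512)
X(-7) + g(0)*d(t) = -1 + 512*(-16*(1 + 2*(-16))) = -1 + 512*(-16*(1 - 32)) = -1 + 512*(-16*(-31)) = -1 + 512*496 = -1 + 253952 = 253951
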